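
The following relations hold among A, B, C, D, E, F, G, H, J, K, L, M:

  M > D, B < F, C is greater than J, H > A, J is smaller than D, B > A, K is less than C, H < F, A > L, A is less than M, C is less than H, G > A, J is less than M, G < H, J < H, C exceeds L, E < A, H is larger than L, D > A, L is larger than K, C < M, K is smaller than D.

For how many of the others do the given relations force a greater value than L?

The elements the relations force above L are A, B, G, C, D, M, H, F — no chain reaches any other.
That is 8.

8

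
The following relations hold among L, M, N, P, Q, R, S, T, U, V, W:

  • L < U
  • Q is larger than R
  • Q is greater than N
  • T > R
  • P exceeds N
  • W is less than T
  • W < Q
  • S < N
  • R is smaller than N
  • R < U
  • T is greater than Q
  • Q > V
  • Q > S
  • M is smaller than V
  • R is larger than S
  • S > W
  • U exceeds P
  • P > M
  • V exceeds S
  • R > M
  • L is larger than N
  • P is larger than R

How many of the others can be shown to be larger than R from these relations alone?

6

Directly above R: N, Q, P, T, U.
One step further: L (6 so far).
No other element is forced above R by the given relations, so the count is 6.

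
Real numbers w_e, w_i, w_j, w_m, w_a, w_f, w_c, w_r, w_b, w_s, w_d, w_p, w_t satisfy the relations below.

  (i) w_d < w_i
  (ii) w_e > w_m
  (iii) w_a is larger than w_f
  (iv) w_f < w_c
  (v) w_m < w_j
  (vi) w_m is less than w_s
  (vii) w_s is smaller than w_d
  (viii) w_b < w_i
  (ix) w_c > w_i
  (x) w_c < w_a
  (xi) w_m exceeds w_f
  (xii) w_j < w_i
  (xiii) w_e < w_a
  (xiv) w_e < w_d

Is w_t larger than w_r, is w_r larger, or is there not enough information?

Following every chain through w_t: nothing is chained to w_t.
w_r is not reached, and no chain runs the other way from w_r to w_t.
So the given relations leave the order of w_t and w_r undetermined.

undetermined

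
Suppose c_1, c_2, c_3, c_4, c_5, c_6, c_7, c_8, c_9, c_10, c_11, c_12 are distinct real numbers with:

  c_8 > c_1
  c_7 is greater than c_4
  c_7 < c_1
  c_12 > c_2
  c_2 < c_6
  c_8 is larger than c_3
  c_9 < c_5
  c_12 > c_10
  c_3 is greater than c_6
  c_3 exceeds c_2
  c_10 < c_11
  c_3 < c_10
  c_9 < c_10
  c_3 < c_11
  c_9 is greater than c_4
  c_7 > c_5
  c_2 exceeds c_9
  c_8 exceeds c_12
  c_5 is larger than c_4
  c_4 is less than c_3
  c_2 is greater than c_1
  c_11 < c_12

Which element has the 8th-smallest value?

Piecing the relations together gives one ordering: c_4 < c_9 < c_5 < c_7 < c_1 < c_2 < c_6 < c_3 < c_10 < c_11 < c_12 < c_8.
The 8th smallest is c_3.

c_3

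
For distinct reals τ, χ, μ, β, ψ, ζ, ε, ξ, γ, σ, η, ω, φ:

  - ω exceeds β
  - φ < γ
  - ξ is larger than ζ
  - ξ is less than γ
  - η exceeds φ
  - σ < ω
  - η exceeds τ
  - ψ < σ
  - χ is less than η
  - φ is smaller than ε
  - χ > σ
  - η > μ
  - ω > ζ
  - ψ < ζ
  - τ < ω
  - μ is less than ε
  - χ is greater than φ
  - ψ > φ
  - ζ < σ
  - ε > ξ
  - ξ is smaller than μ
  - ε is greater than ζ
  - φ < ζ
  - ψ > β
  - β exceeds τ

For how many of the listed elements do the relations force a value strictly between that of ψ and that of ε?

The relations place ψ below ε. An element lies strictly between them when it is forced above ψ and also forced below ε.
Above ψ: {ζ, σ, ξ, χ, μ, γ, ω, η}. Below ε: {τ, β, φ, ζ, ξ, μ}.
Intersection: {ζ, ξ, μ} — 3.

3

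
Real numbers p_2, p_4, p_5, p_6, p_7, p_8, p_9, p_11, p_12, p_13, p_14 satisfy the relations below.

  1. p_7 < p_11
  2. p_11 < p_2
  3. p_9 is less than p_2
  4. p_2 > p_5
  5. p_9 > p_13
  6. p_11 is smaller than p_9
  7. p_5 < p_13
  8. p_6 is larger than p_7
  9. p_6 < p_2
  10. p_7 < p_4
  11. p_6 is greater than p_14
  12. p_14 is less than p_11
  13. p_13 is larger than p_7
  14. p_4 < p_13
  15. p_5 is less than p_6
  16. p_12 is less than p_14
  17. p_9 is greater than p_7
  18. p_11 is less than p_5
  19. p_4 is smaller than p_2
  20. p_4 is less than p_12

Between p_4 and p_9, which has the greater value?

p_9

Chaining the given relations: p_4 < p_12 < p_14 < p_11 < p_5 < p_13 < p_9.
So p_4 < p_9; p_9 is the larger of the two.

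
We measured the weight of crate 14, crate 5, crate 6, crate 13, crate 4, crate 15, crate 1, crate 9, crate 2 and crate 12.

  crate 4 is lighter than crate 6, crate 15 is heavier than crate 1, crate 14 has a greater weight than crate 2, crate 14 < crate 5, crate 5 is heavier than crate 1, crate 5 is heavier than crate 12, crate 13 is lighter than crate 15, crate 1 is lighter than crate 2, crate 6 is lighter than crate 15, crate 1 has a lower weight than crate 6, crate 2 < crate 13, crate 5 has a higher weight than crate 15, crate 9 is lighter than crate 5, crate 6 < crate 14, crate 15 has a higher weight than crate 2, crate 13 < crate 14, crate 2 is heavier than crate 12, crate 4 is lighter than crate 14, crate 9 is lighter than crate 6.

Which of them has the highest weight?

crate 1 is not greatest since crate 1 < crate 15; crate 12 is not greatest since crate 12 < crate 5; crate 4 is not greatest since crate 4 < crate 14; crate 9 is not greatest since crate 9 < crate 5; crate 2 is not greatest since crate 2 < crate 13; crate 13 is not greatest since crate 13 < crate 14; crate 6 is not greatest since crate 6 < crate 15; crate 14 is not greatest since crate 14 < crate 5; crate 15 is not greatest since crate 15 < crate 5.
Only crate 5 has nothing above it, so crate 5 is the highest weight.

crate 5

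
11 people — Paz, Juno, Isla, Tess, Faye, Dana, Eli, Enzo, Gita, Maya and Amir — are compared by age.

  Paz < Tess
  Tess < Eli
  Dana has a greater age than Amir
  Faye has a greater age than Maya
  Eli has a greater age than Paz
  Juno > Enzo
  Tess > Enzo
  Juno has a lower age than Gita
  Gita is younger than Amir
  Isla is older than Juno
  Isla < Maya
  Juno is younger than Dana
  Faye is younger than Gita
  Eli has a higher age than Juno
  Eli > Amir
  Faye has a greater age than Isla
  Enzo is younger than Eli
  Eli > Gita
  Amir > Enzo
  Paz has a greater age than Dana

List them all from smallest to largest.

Each adjacent pair is fixed by a given relation: Enzo < Juno; Juno < Isla; Isla < Maya; Maya < Faye; Faye < Gita; Gita < Amir; Amir < Dana; Dana < Paz; Paz < Tess; Tess < Eli. Chaining them end to end gives the full order.

Enzo < Juno < Isla < Maya < Faye < Gita < Amir < Dana < Paz < Tess < Eli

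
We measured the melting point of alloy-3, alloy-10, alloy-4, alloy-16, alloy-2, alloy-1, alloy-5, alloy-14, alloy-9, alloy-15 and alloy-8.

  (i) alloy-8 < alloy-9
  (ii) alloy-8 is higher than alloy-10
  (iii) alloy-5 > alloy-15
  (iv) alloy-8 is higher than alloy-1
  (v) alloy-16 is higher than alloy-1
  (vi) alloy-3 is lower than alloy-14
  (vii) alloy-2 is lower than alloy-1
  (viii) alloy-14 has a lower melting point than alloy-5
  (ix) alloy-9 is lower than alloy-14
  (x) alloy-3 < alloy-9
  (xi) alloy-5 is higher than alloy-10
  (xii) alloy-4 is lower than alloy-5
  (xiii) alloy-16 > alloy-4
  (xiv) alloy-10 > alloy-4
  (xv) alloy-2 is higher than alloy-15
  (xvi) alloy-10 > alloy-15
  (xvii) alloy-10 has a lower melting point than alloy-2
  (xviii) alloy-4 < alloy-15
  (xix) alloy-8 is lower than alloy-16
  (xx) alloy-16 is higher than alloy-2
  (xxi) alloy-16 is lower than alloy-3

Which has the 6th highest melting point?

Chaining the given pairs: alloy-4 < alloy-15 < alloy-10 < alloy-2 < alloy-1 < alloy-8 < alloy-16 < alloy-3 < alloy-9 < alloy-14 < alloy-5.
Counting 6 from the largest end gives alloy-8.

alloy-8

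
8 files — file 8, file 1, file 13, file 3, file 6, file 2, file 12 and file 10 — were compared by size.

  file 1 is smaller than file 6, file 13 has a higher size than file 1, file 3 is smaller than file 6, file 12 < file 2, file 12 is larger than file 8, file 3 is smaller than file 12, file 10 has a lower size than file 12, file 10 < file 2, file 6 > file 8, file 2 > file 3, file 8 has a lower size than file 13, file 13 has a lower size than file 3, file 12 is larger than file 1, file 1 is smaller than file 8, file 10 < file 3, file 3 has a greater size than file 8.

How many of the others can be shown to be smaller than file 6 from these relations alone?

From file 6 the given relations immediately reach file 1, file 8, file 3.
From those, file 10, file 13 — 5 in total.
Nothing else is reachable below file 6; 5 in all.

5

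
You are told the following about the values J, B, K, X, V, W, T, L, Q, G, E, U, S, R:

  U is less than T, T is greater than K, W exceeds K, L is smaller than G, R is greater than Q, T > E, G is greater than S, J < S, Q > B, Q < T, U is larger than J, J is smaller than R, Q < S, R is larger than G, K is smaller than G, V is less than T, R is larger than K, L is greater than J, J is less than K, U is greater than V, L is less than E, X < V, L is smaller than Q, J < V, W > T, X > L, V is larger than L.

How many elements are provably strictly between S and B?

Chaining upward from B reaches: Q, T, G, W, R.
Chaining downward from S reaches: J, L, Q.
Strictly between B and S are those in both lists: Q — 1 element.

1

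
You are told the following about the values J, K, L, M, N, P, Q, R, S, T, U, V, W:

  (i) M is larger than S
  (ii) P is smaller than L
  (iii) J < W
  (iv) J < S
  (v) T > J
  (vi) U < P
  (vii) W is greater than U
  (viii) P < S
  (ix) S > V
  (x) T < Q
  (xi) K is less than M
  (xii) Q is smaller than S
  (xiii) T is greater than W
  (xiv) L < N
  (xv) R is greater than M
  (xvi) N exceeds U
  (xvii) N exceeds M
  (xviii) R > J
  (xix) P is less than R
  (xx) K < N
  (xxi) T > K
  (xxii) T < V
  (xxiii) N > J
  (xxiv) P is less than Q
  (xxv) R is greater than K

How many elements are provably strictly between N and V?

2

The relations place V below N. An element lies strictly between them when it is forced above V and also forced below N.
Above V: {S, M, R}. Below N: {U, J, W, K, T, P, Q, L, S, M}.
Intersection: {S, M} — 2.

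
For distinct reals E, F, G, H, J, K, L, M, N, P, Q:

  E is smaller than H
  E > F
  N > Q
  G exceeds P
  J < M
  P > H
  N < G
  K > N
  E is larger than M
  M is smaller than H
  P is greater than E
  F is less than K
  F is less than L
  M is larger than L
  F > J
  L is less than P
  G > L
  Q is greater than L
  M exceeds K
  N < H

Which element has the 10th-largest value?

F

Chaining the given pairs: J < F < L < Q < N < K < M < E < H < P < G.
Counting 10 from the largest end gives F.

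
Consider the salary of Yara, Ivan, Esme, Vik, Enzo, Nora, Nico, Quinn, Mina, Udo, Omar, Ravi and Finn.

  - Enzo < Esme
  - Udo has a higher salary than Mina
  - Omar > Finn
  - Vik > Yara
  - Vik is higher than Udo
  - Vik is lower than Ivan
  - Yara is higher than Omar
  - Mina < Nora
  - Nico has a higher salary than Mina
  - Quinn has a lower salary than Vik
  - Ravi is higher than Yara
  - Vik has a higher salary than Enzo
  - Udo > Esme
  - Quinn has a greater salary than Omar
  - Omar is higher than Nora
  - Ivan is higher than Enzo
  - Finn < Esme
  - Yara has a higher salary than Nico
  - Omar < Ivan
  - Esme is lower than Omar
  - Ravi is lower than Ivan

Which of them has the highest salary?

Ivan

Enzo is not greatest since Enzo < Esme; Mina is not greatest since Mina < Nico; Finn is not greatest since Finn < Esme; Nico is not greatest since Nico < Yara; Nora is not greatest since Nora < Omar; Esme is not greatest since Esme < Udo; Omar is not greatest since Omar < Ivan; Udo is not greatest since Udo < Vik; Yara is not greatest since Yara < Ravi; Quinn is not greatest since Quinn < Vik; Vik is not greatest since Vik < Ivan; Ravi is not greatest since Ravi < Ivan.
Only Ivan has nothing above it, so Ivan is the highest salary.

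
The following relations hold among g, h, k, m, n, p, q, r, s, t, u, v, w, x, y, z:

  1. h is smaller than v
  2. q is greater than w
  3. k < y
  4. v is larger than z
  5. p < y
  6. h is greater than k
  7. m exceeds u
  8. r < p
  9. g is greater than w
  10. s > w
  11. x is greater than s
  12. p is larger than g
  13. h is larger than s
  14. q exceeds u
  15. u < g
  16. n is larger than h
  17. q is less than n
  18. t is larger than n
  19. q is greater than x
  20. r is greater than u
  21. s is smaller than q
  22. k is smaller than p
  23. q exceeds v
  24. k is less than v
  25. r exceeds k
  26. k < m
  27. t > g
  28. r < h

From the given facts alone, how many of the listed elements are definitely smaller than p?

5

From p the given relations immediately reach k, r, g.
From those, u, w — 5 in total.
Nothing else is reachable below p; 5 in all.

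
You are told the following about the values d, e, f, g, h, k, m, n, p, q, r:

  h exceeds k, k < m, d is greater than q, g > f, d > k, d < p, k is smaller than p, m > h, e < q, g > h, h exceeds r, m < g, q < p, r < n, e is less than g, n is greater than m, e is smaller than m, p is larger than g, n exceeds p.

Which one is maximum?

r is not greatest since r < h; k is not greatest since k < d; h is not greatest since h < g; e is not greatest since e < m; f is not greatest since f < g; q is not greatest since q < d; d is not greatest since d < p; m is not greatest since m < n; g is not greatest since g < p; p is not greatest since p < n.
Only n has nothing above it, so n is the maximum.

n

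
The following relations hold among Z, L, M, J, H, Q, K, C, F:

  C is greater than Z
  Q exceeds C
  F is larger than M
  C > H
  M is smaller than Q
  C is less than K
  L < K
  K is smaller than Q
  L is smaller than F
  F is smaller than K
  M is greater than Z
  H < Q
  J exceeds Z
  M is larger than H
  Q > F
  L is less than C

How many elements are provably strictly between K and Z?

The relations place Z below K. An element lies strictly between them when it is forced above Z and also forced below K.
Above Z: {M, C, J, F, Q}. Below K: {L, H, M, C, F}.
Intersection: {M, C, F} — 3.

3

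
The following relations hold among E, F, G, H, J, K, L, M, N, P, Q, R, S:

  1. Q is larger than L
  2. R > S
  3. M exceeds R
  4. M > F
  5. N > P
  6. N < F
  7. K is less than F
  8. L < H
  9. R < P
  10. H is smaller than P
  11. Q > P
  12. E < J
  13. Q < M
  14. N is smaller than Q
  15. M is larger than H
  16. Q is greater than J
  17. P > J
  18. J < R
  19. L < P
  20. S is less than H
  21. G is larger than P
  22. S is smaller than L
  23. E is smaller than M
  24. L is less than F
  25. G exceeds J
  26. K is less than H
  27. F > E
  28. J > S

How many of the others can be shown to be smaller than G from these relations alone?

The elements the relations force below G are S, L, E, K, H, J, R, P — no chain reaches any other.
That is 8.

8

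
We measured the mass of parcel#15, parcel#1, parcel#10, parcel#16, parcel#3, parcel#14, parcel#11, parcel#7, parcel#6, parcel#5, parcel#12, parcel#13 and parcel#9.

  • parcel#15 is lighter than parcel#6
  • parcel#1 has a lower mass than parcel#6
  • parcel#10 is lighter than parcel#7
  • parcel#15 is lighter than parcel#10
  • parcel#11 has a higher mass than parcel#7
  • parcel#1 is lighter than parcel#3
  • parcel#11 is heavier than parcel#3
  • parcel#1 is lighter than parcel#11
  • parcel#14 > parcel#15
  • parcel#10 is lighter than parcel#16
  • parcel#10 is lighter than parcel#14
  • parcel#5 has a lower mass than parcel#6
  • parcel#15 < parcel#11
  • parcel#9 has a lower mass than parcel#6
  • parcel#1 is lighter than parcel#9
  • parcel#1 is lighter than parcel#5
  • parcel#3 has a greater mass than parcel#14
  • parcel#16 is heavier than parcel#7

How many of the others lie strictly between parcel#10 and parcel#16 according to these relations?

The relations place parcel#10 below parcel#16. An element lies strictly between them when it is forced above parcel#10 and also forced below parcel#16.
Above parcel#10: {parcel#14, parcel#3, parcel#7, parcel#11}. Below parcel#16: {parcel#15, parcel#7}.
Intersection: {parcel#7} — 1.

1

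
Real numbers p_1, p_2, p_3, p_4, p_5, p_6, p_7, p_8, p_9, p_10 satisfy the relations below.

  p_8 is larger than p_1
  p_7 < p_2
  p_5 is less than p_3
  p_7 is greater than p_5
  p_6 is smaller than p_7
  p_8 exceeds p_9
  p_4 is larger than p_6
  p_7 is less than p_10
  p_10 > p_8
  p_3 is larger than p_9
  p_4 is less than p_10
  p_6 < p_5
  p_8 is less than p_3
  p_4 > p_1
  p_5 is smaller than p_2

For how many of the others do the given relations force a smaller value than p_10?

From p_10 the given relations immediately reach p_4, p_8, p_7.
From those, p_6, p_5, p_1, p_9 — 7 in total.
No other element is forced below p_10 by the given relations, so the count is 7.

7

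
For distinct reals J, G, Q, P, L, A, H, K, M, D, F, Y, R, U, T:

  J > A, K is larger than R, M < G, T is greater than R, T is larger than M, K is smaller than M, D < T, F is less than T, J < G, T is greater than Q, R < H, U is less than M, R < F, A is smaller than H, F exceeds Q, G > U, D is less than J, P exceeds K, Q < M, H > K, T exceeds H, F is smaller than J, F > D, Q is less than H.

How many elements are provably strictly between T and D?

The relations place D below T. An element lies strictly between them when it is forced above D and also forced below T.
Above D: {F, J, G}. Below T: {Q, R, F, K, A, U, H, M}.
Intersection: {F} — 1.

1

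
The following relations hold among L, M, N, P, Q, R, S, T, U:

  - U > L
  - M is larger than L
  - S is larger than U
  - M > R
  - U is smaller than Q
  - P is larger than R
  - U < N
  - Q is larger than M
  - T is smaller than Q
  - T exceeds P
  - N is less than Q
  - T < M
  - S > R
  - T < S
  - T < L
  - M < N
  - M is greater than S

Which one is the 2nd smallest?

P

Chaining the given pairs: R < P < T < L < U < S < M < N < Q.
The 2nd smallest is P.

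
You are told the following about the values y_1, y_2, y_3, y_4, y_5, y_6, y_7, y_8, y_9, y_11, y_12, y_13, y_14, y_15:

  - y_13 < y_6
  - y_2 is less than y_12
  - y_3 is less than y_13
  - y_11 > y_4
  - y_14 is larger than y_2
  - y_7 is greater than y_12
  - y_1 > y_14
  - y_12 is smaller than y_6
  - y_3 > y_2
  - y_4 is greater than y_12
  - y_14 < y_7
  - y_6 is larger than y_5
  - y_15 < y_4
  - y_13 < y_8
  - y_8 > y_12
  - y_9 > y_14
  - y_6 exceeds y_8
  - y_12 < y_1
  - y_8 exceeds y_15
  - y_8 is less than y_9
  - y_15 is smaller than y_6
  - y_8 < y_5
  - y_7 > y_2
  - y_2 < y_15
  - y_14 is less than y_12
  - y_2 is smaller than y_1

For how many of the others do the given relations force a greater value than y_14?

Directly above y_14: y_12, y_9, y_1, y_7.
One step further: y_4, y_8, y_6 (7 so far).
One step further: y_11, y_5 (9 so far).
Nothing else is reachable above y_14; 9 in all.

9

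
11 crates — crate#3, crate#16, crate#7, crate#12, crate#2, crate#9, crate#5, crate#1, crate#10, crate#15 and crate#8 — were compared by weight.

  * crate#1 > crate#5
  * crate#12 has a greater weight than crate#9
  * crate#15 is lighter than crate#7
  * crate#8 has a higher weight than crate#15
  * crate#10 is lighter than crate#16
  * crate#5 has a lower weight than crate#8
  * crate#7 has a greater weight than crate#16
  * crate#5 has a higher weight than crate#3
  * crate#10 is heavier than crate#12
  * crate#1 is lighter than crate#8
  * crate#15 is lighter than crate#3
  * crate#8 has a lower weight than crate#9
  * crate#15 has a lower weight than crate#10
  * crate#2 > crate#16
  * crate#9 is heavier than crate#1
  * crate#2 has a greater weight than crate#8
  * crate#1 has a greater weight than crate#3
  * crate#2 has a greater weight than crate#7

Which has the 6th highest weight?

crate#9

Chaining the given pairs: crate#15 < crate#3 < crate#5 < crate#1 < crate#8 < crate#9 < crate#12 < crate#10 < crate#16 < crate#7 < crate#2.
Counting 6 from the largest end gives crate#9.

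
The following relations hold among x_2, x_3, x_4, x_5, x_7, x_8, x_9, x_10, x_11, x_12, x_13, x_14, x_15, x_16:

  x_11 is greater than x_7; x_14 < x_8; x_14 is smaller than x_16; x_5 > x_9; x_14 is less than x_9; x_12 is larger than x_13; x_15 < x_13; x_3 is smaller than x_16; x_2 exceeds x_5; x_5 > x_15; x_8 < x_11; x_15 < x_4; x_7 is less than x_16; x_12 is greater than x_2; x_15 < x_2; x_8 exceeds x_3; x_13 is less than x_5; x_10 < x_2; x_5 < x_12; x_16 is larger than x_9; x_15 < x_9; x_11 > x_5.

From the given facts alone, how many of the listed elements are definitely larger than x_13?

4

From x_13 the given relations immediately reach x_5, x_12.
From those, x_2, x_11 — 4 in total.
Nothing else is reachable above x_13; 4 in all.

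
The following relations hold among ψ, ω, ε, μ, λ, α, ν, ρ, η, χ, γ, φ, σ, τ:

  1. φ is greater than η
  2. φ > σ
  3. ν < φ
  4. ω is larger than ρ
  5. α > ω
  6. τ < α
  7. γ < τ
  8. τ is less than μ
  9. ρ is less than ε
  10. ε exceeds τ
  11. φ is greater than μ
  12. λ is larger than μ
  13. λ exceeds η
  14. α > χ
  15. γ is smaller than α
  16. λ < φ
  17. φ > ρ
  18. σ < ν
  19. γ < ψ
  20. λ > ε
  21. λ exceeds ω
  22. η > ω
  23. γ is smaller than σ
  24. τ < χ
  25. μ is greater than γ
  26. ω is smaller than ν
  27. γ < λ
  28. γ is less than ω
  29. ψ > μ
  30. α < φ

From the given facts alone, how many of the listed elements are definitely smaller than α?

5

From α the given relations immediately reach γ, ω, τ, χ.
From those, ρ — 5 in total.
Nothing else is reachable below α; 5 in all.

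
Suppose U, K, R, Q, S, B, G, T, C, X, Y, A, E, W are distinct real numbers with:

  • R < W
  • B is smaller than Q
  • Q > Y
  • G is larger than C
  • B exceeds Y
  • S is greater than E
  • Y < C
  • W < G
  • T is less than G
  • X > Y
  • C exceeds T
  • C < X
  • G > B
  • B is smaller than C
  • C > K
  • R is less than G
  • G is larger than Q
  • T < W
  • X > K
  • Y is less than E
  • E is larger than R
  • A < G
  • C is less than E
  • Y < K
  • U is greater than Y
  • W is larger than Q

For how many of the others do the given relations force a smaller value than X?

5

Directly below X: Y, K, C.
One step further: T, B (5 so far).
Nothing else is reachable below X; 5 in all.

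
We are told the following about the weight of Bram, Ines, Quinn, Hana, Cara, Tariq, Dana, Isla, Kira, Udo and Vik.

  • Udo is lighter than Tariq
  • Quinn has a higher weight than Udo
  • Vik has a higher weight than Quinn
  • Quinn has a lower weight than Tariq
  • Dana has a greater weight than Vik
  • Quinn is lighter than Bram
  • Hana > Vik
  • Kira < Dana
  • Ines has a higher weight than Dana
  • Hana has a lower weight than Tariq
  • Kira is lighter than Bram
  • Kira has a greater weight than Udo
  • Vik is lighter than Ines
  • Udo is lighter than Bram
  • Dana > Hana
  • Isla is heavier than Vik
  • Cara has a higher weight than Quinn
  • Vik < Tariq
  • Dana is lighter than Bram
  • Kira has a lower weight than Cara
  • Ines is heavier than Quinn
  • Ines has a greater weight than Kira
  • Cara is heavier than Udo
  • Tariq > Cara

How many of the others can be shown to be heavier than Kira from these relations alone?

5

The elements the relations force above Kira are Cara, Tariq, Dana, Bram, Ines — no chain reaches any other.
That is 5.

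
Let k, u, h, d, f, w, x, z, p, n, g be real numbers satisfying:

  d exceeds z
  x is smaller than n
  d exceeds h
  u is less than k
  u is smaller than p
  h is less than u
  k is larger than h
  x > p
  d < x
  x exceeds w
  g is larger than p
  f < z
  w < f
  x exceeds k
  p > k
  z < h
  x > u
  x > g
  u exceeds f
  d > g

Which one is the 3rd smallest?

z

Chaining the given pairs: w < f < z < h < u < k < p < g < d < x < n.
Counting 3 from the smallest end gives z.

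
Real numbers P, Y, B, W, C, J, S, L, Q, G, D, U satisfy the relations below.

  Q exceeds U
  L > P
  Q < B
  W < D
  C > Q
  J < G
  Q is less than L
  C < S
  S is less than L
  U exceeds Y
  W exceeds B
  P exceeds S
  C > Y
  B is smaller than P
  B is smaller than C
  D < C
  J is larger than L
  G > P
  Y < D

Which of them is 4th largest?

Chaining the given pairs: Y < U < Q < B < W < D < C < S < P < L < J < G.
The 4th largest is P.

P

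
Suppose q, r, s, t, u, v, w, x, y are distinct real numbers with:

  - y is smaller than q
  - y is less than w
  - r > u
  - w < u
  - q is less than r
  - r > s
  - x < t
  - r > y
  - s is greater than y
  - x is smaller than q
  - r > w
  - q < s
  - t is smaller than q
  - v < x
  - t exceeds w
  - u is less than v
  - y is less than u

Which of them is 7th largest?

Chaining the given pairs: y < w < u < v < x < t < q < s < r.
Counting 7 from the largest end gives u.

u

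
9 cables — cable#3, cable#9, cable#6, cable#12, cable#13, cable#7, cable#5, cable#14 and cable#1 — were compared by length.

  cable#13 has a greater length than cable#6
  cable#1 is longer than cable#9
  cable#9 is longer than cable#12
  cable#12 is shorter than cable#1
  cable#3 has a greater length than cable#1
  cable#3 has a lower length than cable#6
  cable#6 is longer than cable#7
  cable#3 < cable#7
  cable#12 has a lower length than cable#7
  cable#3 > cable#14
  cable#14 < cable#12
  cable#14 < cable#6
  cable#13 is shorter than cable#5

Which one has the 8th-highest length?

cable#12

Piecing the relations together gives one ordering: cable#14 < cable#12 < cable#9 < cable#1 < cable#3 < cable#7 < cable#6 < cable#13 < cable#5.
The 8th largest is cable#12.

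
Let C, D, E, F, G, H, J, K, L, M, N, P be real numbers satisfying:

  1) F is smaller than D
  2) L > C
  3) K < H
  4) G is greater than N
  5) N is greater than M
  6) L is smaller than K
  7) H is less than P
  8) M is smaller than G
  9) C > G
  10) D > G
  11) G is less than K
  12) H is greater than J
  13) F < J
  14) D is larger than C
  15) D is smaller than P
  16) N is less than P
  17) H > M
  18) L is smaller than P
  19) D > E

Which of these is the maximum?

M is not greatest since M < G; N is not greatest since N < G; G is not greatest since G < D; C is not greatest since C < L; F is not greatest since F < J; J is not greatest since J < H; E is not greatest since E < D; L is not greatest since L < K; D is not greatest since D < P; K is not greatest since K < H; H is not greatest since H < P.
Only P has nothing above it, so P is the maximum.

P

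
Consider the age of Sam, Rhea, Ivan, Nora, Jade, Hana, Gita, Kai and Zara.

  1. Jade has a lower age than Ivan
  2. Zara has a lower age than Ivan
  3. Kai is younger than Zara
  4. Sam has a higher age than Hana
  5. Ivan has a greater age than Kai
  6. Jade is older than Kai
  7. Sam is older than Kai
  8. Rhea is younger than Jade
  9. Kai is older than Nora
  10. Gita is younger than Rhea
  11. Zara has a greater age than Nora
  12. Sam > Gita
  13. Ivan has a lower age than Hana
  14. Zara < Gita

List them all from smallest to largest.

Nora < Kai < Zara < Gita < Rhea < Jade < Ivan < Hana < Sam

The consecutive links are each given: Nora < Kai; Kai < Zara; Zara < Gita; Gita < Rhea; Rhea < Jade; Jade < Ivan; Ivan < Hana; Hana < Sam.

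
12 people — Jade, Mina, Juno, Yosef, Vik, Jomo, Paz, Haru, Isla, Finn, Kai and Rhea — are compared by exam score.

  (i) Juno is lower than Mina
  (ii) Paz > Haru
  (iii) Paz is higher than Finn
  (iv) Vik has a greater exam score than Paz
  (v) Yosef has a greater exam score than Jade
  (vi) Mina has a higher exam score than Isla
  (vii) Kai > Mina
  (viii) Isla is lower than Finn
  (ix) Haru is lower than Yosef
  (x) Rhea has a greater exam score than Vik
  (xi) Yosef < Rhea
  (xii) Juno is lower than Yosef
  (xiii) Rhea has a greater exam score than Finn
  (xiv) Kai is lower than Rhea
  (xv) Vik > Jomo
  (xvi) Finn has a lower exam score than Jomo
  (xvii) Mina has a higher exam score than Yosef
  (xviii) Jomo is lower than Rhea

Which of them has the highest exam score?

Chaining downward from Rhea: directly below it, Finn, Jomo, Yosef, Kai, Vik; then Isla, Jade, Haru, Juno, Mina, Paz.
That covers every other element, and nothing is given above Rhea, so Rhea is the highest exam score.

Rhea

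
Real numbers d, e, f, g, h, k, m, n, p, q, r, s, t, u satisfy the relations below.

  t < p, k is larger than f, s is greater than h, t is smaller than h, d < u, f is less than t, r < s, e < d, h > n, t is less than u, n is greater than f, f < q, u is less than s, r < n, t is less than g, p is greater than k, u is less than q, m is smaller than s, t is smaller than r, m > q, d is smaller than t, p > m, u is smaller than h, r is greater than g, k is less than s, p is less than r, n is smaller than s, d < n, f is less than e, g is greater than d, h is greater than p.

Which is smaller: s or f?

Chaining the given relations: f < e < d < t < u < q < m < p < r < n < h < s.
So f < s; f is the smaller of the two.

f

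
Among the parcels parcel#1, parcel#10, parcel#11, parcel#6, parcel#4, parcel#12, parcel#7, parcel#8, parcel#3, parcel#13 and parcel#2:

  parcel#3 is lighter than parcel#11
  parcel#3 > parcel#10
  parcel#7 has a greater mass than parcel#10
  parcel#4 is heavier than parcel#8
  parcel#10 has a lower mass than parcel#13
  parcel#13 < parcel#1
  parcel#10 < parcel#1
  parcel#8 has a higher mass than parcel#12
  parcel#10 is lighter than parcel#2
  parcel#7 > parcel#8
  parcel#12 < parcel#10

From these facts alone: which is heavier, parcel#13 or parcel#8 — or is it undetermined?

Following every chain through parcel#13: above parcel#13 we get parcel#1; below parcel#13 we get parcel#12, parcel#10.
parcel#8 is not reached, and no chain runs the other way from parcel#8 to parcel#13.
So the given relations leave the order of parcel#13 and parcel#8 undetermined.

undetermined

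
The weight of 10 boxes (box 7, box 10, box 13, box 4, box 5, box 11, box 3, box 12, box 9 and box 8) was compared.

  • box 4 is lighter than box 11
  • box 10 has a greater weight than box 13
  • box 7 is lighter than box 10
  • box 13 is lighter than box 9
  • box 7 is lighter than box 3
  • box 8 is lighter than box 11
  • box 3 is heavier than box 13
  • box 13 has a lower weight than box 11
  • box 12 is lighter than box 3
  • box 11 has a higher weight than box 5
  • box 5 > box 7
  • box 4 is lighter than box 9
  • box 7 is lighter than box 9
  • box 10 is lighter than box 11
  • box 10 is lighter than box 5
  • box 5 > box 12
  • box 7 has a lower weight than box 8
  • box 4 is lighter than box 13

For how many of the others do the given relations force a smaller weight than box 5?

The elements the relations force below box 5 are box 4, box 7, box 12, box 13, box 10 — no chain reaches any other.
That is 5.

5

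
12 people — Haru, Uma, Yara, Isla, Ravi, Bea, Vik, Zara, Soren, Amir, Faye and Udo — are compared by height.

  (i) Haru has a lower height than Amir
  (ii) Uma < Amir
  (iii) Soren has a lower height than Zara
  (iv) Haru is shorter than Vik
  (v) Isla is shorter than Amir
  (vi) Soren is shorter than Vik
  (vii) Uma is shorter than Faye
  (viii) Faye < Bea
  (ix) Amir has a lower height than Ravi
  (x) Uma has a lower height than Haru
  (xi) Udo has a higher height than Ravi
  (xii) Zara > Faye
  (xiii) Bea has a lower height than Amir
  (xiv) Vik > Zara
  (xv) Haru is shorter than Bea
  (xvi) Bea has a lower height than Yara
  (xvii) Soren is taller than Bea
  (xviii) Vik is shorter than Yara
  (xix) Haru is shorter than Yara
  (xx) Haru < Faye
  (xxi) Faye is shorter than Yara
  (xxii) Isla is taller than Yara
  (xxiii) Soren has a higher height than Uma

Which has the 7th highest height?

Chaining the given pairs: Uma < Haru < Faye < Bea < Soren < Zara < Vik < Yara < Isla < Amir < Ravi < Udo.
The 7th largest is Zara.

Zara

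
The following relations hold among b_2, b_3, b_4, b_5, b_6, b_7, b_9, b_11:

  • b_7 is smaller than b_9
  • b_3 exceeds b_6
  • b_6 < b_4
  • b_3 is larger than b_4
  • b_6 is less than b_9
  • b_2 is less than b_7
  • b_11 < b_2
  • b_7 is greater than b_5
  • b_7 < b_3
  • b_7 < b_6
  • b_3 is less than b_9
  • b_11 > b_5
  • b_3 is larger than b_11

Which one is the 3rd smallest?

Chaining the given pairs: b_5 < b_11 < b_2 < b_7 < b_6 < b_4 < b_3 < b_9.
Counting 3 from the smallest end gives b_2.

b_2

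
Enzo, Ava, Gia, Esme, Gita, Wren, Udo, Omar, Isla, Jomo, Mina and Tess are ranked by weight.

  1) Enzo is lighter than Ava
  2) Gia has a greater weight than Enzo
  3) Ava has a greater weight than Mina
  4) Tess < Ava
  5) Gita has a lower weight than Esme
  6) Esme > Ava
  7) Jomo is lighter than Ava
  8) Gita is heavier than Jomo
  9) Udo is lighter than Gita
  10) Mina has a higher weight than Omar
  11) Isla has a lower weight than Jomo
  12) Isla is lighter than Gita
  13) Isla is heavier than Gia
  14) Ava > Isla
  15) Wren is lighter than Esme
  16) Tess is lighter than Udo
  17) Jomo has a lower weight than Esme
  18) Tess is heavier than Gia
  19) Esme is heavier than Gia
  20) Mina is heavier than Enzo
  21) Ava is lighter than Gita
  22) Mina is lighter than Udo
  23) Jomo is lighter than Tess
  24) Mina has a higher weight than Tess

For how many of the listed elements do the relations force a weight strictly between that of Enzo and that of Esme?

8

The relations place Enzo below Esme. An element lies strictly between them when it is forced above Enzo and also forced below Esme.
Above Enzo: {Gia, Isla, Jomo, Tess, Mina, Ava, Udo, Gita}. Below Esme: {Gia, Omar, Isla, Wren, Jomo, Tess, Mina, Ava, Udo, Gita}.
Intersection: {Gia, Isla, Jomo, Tess, Mina, Ava, Udo, Gita} — 8.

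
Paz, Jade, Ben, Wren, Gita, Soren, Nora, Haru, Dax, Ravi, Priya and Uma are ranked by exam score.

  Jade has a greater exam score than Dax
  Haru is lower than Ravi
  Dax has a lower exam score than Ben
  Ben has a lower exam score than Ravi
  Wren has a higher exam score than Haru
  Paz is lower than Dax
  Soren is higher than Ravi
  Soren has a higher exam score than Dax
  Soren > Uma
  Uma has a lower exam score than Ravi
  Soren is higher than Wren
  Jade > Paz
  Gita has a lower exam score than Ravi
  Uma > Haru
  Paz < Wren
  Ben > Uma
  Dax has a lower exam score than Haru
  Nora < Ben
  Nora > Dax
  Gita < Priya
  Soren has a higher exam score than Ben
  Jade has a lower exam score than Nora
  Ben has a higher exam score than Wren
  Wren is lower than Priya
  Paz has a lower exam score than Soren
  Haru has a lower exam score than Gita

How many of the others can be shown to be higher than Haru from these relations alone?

The elements the relations force above Haru are Wren, Gita, Priya, Uma, Ben, Ravi, Soren — no chain reaches any other.
That is 7.

7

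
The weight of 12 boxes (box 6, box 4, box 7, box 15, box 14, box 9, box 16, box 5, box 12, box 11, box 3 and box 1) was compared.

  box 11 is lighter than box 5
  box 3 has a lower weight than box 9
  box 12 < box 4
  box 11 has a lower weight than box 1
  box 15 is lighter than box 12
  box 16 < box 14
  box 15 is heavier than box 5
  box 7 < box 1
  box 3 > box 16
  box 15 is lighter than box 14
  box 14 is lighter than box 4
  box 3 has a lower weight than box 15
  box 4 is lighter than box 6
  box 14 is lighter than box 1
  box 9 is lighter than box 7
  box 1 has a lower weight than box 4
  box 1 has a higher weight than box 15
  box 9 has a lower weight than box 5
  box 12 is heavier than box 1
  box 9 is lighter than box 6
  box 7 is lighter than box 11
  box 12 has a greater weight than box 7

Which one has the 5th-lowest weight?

box 11

The consecutive relations fix a unique order: box 16 < box 3 < box 9 < box 7 < box 11 < box 5 < box 15 < box 14 < box 1 < box 12 < box 4 < box 6.
Counting 5 from the smallest end gives box 11.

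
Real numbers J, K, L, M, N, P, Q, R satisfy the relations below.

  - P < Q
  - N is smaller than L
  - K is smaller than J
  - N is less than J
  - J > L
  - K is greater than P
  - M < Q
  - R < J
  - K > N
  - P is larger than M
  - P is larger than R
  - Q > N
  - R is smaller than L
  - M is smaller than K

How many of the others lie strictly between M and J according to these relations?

2

Chaining upward from M reaches: P, K, Q.
Chaining downward from J reaches: N, R, L, P, K.
Strictly between M and J are those in both lists: P, K — 2 elements.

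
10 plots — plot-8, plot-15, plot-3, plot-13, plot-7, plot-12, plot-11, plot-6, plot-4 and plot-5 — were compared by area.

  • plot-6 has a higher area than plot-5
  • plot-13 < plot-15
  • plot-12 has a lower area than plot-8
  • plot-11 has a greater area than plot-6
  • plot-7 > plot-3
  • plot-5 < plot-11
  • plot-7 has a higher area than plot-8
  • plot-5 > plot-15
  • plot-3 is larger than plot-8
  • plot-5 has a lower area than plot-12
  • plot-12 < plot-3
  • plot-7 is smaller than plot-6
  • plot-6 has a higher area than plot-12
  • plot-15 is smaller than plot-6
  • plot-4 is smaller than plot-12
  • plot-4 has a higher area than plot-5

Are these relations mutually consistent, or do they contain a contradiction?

consistent

Every relation is compatible with plot-13 < plot-15 < plot-5 < plot-4 < plot-12 < plot-8 < plot-3 < plot-7 < plot-6 < plot-11; the set is consistent.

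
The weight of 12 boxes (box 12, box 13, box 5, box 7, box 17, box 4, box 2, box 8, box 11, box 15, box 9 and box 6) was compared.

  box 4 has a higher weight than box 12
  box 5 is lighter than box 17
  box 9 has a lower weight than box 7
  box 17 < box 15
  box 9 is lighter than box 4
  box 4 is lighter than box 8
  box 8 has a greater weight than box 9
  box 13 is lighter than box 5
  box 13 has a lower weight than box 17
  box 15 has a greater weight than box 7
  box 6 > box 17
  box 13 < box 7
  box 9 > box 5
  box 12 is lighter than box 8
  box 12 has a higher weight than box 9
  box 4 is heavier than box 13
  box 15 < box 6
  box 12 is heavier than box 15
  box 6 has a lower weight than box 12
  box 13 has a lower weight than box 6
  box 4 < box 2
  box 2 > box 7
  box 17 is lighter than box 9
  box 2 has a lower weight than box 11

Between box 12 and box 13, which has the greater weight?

Link the given pairs in sequence: box 13 < box 5; box 5 < box 17; box 17 < box 9; box 9 < box 7; box 7 < box 15; box 15 < box 6; box 6 < box 12.
Together: box 13 < box 5 < box 17 < box 9 < box 7 < box 15 < box 6 < box 12.
So box 13 < box 12; box 12 is the heavier of the two.

box 12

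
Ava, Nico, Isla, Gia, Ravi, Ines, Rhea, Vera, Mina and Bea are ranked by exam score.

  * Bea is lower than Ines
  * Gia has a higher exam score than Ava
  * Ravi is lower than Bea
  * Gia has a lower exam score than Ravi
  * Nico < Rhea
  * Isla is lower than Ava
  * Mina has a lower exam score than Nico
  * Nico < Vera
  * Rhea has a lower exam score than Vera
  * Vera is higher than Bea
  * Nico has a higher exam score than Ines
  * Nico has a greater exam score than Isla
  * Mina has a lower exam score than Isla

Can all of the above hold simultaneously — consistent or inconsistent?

The single ordering Mina < Isla < Ava < Gia < Ravi < Bea < Ines < Nico < Rhea < Vera satisfies every listed relation, so no contradiction arises.

consistent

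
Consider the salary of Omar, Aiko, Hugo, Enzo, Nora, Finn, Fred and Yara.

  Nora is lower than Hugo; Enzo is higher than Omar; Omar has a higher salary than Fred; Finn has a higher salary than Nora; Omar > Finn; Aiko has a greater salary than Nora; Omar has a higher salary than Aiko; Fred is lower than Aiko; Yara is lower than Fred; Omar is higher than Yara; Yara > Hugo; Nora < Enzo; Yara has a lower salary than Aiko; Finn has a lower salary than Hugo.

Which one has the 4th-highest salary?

The consecutive relations fix a unique order: Nora < Finn < Hugo < Yara < Fred < Aiko < Omar < Enzo.
The 4th largest is Fred.

Fred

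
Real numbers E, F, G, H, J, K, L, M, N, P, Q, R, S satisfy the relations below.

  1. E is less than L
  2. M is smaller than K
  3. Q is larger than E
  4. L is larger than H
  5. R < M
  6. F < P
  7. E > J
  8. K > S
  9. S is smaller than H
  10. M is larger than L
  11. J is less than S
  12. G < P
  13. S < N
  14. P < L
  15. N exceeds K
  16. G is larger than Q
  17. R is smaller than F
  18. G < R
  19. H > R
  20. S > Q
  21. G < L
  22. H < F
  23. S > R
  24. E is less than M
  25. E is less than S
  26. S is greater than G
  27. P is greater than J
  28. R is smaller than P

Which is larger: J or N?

J < E and E < Q give J < Q.
With Q < G: J < E < Q < G.
With G < R: J < E < Q < G < R.
Then R < S extends the chain to S.
Then S < H extends the chain to H.
Then H < F extends the chain to F.
With F < P: J < E < Q < G < R < S < H < F < P.
With P < L: J < E < Q < G < R < S < H < F < P < L.
Then L < M extends the chain to M.
Then M < K extends the chain to K.
With K < N: J < E < Q < G < R < S < H < F < P < L < M < K < N.
So J < N; N is the larger of the two.

N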